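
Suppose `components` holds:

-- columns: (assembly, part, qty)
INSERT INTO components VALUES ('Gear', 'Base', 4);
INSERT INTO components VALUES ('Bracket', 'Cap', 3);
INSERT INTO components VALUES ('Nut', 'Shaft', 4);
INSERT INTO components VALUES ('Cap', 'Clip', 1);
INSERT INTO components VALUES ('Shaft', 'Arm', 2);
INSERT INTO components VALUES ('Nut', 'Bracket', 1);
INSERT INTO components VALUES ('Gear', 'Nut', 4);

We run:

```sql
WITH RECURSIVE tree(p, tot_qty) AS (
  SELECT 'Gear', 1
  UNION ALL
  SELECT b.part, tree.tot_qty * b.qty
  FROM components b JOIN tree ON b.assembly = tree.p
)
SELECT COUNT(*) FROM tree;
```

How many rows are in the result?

Base: (Gear, tot_qty=1).
Iteration 1: components of {Gear} -> Base = 1*4 = 4, Nut = 1*4 = 4.
Iteration 2: components of {Base,Nut} -> Bracket = 4*1 = 4, Shaft = 4*4 = 16.
Iteration 3: components of {Bracket,Shaft} -> Arm = 16*2 = 32, Cap = 4*3 = 12.
Iteration 4: components of {Arm,Cap} -> Clip = 12*1 = 12.
Iteration 5: no further components; recursion stops.
Total rows emitted: 8.

8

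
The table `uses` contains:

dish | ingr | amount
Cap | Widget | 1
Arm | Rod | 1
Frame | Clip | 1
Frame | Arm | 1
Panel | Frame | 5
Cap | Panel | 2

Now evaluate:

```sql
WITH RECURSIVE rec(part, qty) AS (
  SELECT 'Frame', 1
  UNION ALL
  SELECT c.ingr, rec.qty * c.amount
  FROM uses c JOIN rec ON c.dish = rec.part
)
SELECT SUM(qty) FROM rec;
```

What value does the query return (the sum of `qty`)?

4

Base: (Frame, qty=1).
Iteration 1: components of {Frame} -> Arm = 1*1 = 1, Clip = 1*1 = 1.
Iteration 2: components of {Arm,Clip} -> Rod = 1*1 = 1.
Iteration 3: no further components; recursion stops.
SUM(qty) = 1 + 1 + 1 + 1 = 4.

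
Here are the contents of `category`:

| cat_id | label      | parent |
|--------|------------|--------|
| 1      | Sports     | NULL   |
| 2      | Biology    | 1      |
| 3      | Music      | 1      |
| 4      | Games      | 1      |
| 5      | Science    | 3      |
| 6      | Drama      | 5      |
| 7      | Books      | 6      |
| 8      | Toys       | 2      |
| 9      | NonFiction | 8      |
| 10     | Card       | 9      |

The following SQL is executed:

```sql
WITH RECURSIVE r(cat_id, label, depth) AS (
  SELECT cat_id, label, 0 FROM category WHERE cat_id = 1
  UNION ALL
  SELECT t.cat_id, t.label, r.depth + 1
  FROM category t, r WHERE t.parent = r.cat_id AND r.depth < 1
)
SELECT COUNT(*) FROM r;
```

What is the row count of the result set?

Base: cat_id=1 (Sports) at depth 0.
Iteration 1: rows with parent in {1} -> Biology (id 2, depth 1), Music (id 3, depth 1), Games (id 4, depth 1).
Iteration 2: depth < 1 fails for all current rows; recursion stops.
Total rows emitted: 4.

4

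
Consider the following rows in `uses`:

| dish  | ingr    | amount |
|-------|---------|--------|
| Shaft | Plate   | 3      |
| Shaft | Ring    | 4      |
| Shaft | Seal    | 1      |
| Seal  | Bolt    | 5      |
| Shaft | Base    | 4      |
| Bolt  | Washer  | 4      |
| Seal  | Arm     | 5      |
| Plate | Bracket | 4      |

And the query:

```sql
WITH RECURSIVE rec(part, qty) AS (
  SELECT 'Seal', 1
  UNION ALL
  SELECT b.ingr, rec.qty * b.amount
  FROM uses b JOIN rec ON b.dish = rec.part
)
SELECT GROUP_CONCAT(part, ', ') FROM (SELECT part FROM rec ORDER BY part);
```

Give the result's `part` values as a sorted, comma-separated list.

Arm, Bolt, Seal, Washer

Base: (Seal, qty=1).
Iteration 1: components of {Seal} -> Arm = 1*5 = 5, Bolt = 1*5 = 5.
Iteration 2: components of {Arm,Bolt} -> Washer = 5*4 = 20.
Iteration 3: no further components; recursion stops.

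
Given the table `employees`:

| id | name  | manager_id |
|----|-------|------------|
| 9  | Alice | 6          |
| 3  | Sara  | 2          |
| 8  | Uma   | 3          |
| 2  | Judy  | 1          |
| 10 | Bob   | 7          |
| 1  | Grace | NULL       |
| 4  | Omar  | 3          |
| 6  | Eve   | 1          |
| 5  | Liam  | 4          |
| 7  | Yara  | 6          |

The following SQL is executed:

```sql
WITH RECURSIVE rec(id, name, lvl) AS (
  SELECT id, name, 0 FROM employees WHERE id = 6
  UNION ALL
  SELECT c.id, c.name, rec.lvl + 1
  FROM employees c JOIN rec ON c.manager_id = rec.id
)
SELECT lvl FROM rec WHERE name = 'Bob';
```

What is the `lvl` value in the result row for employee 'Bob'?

Base: id=6 (Eve) at lvl 0.
Iteration 1: rows with manager_id in {6} -> Yara (id 7, lvl 1), Alice (id 9, lvl 1).
Iteration 2: rows with manager_id in {7,9} -> Bob (id 10, lvl 2).
Iteration 3: no rows with manager_id in {10}; recursion stops.

2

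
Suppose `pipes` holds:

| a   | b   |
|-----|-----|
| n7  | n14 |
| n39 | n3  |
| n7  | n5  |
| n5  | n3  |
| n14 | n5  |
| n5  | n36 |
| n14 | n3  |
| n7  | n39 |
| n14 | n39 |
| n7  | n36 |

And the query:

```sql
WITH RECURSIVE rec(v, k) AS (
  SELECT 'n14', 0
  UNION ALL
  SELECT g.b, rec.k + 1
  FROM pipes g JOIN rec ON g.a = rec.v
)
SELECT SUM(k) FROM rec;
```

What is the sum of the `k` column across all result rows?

9

Base: (n14, k=0).
Iteration 1: edges from {n14} -> (n3, k=1), (n39, k=1), (n5, k=1).
Iteration 2: edges from {n3,n39,n5} -> (n3, k=2) x2, (n36, k=2). [UNION ALL keeps all 3 new rows, including repeats]
Iteration 3: no outgoing edges from {n3,n36}; recursion stops.
SUM(k) = 0 + 1 + 1 + 1 + 2 + 2 + 2 = 9.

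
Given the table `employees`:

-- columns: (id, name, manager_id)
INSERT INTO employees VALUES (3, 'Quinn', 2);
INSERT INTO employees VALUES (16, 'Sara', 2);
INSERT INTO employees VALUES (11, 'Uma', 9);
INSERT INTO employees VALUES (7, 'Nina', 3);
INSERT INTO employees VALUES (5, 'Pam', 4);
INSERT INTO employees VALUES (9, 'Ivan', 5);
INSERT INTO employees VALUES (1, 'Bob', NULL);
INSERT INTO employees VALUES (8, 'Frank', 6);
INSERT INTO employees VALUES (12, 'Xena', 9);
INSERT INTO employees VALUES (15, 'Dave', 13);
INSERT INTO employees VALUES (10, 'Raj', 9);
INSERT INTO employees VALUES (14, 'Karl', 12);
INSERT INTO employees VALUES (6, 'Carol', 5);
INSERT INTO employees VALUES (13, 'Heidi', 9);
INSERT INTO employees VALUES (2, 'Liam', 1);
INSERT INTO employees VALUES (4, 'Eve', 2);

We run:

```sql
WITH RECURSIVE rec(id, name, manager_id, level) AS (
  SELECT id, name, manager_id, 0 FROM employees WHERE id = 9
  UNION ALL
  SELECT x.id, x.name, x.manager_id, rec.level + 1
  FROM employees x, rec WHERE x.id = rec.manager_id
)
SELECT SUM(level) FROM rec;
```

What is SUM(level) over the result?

10

Base: id=9 (Ivan), manager_id=5, level 0.
Iteration 1: join on id=5 -> Pam (id 5, manager_id=4, level 1).
Iteration 2: join on id=4 -> Eve (id 4, manager_id=2, level 2).
Iteration 3: join on id=2 -> Liam (id 2, manager_id=1, level 3).
Iteration 4: join on id=1 -> Bob (id 1, manager_id=NULL, level 4).
Iteration 5: manager_id is NULL; no match; recursion stops.
SUM(level) = 0 + 1 + 2 + 3 + 4 = 10.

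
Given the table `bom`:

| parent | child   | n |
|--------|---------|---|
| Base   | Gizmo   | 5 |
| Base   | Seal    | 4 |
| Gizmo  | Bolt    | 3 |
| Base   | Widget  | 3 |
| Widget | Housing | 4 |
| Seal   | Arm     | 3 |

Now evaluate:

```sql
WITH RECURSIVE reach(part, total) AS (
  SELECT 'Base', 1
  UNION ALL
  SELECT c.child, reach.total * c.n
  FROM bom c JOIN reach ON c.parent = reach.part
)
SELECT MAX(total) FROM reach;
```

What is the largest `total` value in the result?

15

Base: (Base, total=1).
Iteration 1: components of {Base} -> Gizmo = 1*5 = 5, Seal = 1*4 = 4, Widget = 1*3 = 3.
Iteration 2: components of {Gizmo,Seal,Widget} -> Arm = 4*3 = 12, Bolt = 5*3 = 15, Housing = 3*4 = 12.
Iteration 3: no further components; recursion stops.
total values: 1, 5, 4, 3, 15, 12, 12; the maximum is 15.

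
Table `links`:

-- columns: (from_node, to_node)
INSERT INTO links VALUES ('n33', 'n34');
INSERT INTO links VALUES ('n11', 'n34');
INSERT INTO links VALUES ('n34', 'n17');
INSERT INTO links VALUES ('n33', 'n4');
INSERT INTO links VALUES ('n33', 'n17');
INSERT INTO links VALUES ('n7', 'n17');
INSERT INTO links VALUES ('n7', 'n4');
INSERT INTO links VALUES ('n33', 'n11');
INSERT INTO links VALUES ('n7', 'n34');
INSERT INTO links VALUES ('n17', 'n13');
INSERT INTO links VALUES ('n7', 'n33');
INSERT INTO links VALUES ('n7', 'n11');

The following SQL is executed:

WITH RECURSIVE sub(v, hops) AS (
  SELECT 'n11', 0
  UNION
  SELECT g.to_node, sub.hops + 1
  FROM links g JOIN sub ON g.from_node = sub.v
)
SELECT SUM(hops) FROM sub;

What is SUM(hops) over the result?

Base: (n11, hops=0).
Iteration 1: edges from {n11} -> (n34, hops=1).
Iteration 2: edges from {n34} -> (n17, hops=2).
Iteration 3: edges from {n17} -> (n13, hops=3).
Iteration 4: no outgoing edges from {n13}; recursion stops.
SUM(hops) = 0 + 1 + 2 + 3 = 6.

6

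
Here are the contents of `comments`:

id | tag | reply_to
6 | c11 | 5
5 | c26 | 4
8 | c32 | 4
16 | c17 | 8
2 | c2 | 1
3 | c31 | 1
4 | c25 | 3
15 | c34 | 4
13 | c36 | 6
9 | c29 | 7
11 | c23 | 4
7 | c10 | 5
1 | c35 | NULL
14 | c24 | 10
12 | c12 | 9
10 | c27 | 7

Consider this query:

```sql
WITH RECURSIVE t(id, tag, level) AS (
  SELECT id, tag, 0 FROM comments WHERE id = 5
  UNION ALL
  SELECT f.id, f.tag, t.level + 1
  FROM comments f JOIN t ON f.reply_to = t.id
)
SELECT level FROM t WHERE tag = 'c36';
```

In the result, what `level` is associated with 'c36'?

2

Base: id=5 (c26) at level 0.
Iteration 1: rows with reply_to in {5} -> c11 (id 6, level 1), c10 (id 7, level 1).
Iteration 2: rows with reply_to in {6,7} -> c29 (id 9, level 2), c27 (id 10, level 2), c36 (id 13, level 2).
Iteration 3: rows with reply_to in {9,10,13} -> c12 (id 12, level 3), c24 (id 14, level 3).
Iteration 4: no rows with reply_to in {12,14}; recursion stops.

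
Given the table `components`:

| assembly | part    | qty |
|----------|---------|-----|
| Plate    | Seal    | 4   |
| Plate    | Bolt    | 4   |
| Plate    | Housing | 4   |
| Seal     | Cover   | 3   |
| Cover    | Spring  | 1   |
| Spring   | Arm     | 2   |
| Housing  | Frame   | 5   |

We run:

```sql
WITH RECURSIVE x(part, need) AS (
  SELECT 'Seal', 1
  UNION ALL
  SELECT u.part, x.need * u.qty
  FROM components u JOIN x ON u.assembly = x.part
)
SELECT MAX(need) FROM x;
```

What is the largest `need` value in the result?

Base: (Seal, need=1).
Iteration 1: components of {Seal} -> Cover = 1*3 = 3.
Iteration 2: components of {Cover} -> Spring = 3*1 = 3.
Iteration 3: components of {Spring} -> Arm = 3*2 = 6.
Iteration 4: no further components; recursion stops.
need values: 1, 3, 3, 6; the maximum is 6.

6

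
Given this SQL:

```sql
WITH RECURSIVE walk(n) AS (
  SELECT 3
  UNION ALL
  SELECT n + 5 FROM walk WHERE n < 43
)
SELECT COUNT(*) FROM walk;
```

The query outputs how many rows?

Base: n=3.
Iteration 1: 3 < 43 holds -> n = 3 + 5 = 8.
Iteration 2: 8 < 43 holds -> n = 8 + 5 = 13.
Iteration 3: 13 < 43 holds -> n = 13 + 5 = 18.
Iteration 4: 18 < 43 holds -> n = 18 + 5 = 23.
Iteration 5: 23 < 43 holds -> n = 23 + 5 = 28.
Iteration 6: 28 < 43 holds -> n = 28 + 5 = 33.
Iteration 7: 33 < 43 holds -> n = 33 + 5 = 38.
Iteration 8: 38 < 43 holds -> n = 38 + 5 = 43.
Iteration 9: 43 < 43 fails; recursion stops.
Total rows emitted: 9.

9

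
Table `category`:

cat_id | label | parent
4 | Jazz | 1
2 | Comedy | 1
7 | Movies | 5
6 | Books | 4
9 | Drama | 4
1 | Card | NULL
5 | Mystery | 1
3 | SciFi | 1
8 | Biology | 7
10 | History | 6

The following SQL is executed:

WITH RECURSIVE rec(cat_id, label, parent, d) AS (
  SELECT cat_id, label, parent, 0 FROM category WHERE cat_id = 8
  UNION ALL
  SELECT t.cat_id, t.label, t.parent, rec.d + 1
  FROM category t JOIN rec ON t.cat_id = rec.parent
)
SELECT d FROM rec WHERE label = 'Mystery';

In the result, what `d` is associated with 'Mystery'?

2

Base: cat_id=8 (Biology), parent=7, d 0.
Iteration 1: join on cat_id=7 -> Movies (id 7, parent=5, d 1).
Iteration 2: join on cat_id=5 -> Mystery (id 5, parent=1, d 2).
Iteration 3: join on cat_id=1 -> Card (id 1, parent=NULL, d 3).
Iteration 4: parent is NULL; no match; recursion stops.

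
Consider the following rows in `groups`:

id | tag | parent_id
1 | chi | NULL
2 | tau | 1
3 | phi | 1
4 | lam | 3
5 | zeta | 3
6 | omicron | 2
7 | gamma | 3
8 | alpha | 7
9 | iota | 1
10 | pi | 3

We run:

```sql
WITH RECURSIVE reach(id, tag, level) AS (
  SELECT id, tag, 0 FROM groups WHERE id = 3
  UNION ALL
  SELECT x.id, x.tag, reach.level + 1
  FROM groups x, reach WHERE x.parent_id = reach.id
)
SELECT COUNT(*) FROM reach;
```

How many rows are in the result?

Base: id=3 (phi) at level 0.
Iteration 1: rows with parent_id in {3} -> lam (id 4, level 1), zeta (id 5, level 1), gamma (id 7, level 1), pi (id 10, level 1).
Iteration 2: rows with parent_id in {4,5,7,10} -> alpha (id 8, level 2).
Iteration 3: no rows with parent_id in {8}; recursion stops.
Total rows emitted: 6.

6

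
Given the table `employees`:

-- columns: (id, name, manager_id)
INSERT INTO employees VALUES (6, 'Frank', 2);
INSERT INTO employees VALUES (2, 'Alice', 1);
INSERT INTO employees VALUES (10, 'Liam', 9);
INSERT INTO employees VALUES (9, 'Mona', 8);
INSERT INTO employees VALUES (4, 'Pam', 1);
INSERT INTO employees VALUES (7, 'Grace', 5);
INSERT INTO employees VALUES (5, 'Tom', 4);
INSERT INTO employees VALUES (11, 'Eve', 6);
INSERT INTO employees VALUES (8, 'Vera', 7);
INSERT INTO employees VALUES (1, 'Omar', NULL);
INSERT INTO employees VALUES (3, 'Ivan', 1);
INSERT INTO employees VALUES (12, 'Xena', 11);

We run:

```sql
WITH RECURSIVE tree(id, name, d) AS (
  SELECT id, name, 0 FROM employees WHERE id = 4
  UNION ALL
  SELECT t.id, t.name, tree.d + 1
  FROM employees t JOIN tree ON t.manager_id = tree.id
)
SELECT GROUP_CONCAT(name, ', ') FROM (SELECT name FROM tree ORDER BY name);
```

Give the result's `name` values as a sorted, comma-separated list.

Grace, Liam, Mona, Pam, Tom, Vera

Base: id=4 (Pam) at d 0.
Iteration 1: rows with manager_id in {4} -> Tom (id 5, d 1).
Iteration 2: rows with manager_id in {5} -> Grace (id 7, d 2).
Iteration 3: rows with manager_id in {7} -> Vera (id 8, d 3).
Iteration 4: rows with manager_id in {8} -> Mona (id 9, d 4).
Iteration 5: rows with manager_id in {9} -> Liam (id 10, d 5).
Iteration 6: no rows with manager_id in {10}; recursion stops.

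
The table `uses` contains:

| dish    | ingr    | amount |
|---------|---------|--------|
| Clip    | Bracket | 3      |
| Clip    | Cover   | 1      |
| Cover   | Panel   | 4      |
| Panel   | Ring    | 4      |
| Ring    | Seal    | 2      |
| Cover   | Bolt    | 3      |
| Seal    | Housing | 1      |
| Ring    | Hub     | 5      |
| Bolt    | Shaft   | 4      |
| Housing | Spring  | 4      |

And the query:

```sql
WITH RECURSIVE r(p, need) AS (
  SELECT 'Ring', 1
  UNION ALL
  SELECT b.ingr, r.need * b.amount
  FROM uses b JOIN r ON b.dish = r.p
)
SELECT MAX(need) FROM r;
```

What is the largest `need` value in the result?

8

Base: (Ring, need=1).
Iteration 1: components of {Ring} -> Hub = 1*5 = 5, Seal = 1*2 = 2.
Iteration 2: components of {Hub,Seal} -> Housing = 2*1 = 2.
Iteration 3: components of {Housing} -> Spring = 2*4 = 8.
Iteration 4: no further components; recursion stops.
need values: 1, 2, 5, 2, 8; the maximum is 8.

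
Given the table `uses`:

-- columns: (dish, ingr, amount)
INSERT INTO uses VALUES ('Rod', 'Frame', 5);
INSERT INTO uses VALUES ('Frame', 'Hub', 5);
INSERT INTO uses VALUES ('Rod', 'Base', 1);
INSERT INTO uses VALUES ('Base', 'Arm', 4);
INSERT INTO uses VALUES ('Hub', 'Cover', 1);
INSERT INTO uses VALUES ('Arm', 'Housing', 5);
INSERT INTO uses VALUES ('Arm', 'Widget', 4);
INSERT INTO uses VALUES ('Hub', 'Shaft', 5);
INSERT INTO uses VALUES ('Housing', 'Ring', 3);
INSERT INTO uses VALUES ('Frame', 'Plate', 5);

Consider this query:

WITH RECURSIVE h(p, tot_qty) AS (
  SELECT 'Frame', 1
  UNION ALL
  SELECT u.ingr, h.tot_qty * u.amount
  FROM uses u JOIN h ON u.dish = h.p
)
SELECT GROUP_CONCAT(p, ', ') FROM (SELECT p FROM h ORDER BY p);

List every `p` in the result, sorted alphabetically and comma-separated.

Cover, Frame, Hub, Plate, Shaft

Base: (Frame, tot_qty=1).
Iteration 1: components of {Frame} -> Hub = 1*5 = 5, Plate = 1*5 = 5.
Iteration 2: components of {Hub,Plate} -> Cover = 5*1 = 5, Shaft = 5*5 = 25.
Iteration 3: no further components; recursion stops.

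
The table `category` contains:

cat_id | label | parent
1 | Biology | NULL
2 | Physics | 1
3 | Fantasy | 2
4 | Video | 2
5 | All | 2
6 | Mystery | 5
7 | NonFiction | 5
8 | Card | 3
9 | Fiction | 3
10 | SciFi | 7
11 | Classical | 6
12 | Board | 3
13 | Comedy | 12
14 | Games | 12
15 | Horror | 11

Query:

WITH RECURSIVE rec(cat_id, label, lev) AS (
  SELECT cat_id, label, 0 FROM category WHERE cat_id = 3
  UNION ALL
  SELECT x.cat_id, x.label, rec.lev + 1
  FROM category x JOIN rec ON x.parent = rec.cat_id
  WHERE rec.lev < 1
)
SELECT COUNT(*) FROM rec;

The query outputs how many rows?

Base: cat_id=3 (Fantasy) at lev 0.
Iteration 1: rows with parent in {3} -> Card (id 8, lev 1), Fiction (id 9, lev 1), Board (id 12, lev 1).
Iteration 2: lev < 1 fails for all current rows; recursion stops.
Total rows emitted: 4.

4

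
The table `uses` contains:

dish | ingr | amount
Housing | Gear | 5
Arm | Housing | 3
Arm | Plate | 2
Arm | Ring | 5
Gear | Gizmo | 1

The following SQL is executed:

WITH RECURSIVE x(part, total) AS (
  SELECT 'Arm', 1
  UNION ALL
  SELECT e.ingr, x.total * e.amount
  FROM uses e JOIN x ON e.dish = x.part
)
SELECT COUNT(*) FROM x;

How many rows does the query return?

6

Base: (Arm, total=1).
Iteration 1: components of {Arm} -> Housing = 1*3 = 3, Plate = 1*2 = 2, Ring = 1*5 = 5.
Iteration 2: components of {Housing,Plate,Ring} -> Gear = 3*5 = 15.
Iteration 3: components of {Gear} -> Gizmo = 15*1 = 15.
Iteration 4: no further components; recursion stops.
Total rows emitted: 6.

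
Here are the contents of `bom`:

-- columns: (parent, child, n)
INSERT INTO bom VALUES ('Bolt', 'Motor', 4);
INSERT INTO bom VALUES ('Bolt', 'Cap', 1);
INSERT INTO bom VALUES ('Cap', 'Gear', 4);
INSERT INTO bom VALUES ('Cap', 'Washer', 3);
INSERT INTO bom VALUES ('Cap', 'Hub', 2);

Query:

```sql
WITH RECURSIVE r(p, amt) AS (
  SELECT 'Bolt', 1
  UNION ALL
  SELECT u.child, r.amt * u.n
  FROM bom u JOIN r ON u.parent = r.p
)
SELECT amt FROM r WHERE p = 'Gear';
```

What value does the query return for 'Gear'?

Base: (Bolt, amt=1).
Iteration 1: components of {Bolt} -> Cap = 1*1 = 1, Motor = 1*4 = 4.
Iteration 2: components of {Cap,Motor} -> Gear = 1*4 = 4, Hub = 1*2 = 2, Washer = 1*3 = 3.
Iteration 3: no further components; recursion stops.

4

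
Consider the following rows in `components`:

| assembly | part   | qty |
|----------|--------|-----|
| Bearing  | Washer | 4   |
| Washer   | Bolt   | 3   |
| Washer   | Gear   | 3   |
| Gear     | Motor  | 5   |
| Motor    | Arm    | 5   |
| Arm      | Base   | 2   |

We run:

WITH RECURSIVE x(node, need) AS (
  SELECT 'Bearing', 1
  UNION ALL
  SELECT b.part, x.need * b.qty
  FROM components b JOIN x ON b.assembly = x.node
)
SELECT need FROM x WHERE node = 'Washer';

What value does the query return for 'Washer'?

Base: (Bearing, need=1).
Iteration 1: components of {Bearing} -> Washer = 1*4 = 4.
Iteration 2: components of {Washer} -> Bolt = 4*3 = 12, Gear = 4*3 = 12.
Iteration 3: components of {Bolt,Gear} -> Motor = 12*5 = 60.
Iteration 4: components of {Motor} -> Arm = 60*5 = 300.
Iteration 5: components of {Arm} -> Base = 300*2 = 600.
Iteration 6: no further components; recursion stops.

4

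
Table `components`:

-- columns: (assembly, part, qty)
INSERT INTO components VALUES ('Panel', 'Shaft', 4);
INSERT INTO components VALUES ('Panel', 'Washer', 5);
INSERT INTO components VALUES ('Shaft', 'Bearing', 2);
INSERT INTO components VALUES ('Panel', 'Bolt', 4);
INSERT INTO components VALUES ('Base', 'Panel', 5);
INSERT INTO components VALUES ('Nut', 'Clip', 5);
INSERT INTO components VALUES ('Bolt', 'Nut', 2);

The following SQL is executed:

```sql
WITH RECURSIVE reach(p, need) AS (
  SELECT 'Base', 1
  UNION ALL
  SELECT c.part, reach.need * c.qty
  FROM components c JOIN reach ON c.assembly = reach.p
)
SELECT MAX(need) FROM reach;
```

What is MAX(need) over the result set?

200

Base: (Base, need=1).
Iteration 1: components of {Base} -> Panel = 1*5 = 5.
Iteration 2: components of {Panel} -> Bolt = 5*4 = 20, Shaft = 5*4 = 20, Washer = 5*5 = 25.
Iteration 3: components of {Bolt,Shaft,Washer} -> Bearing = 20*2 = 40, Nut = 20*2 = 40.
Iteration 4: components of {Bearing,Nut} -> Clip = 40*5 = 200.
Iteration 5: no further components; recursion stops.
need values: 1, 5, 20, 25, 20, 40, 40, 200; the maximum is 200.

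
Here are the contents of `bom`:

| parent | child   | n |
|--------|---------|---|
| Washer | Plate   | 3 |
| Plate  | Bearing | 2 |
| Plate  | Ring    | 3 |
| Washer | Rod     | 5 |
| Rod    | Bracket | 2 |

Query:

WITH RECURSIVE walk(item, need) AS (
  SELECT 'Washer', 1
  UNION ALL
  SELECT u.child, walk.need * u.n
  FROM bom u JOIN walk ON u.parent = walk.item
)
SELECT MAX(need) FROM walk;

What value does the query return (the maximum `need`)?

Base: (Washer, need=1).
Iteration 1: components of {Washer} -> Plate = 1*3 = 3, Rod = 1*5 = 5.
Iteration 2: components of {Plate,Rod} -> Bearing = 3*2 = 6, Bracket = 5*2 = 10, Ring = 3*3 = 9.
Iteration 3: no further components; recursion stops.
need values: 1, 3, 5, 6, 9, 10; the maximum is 10.

10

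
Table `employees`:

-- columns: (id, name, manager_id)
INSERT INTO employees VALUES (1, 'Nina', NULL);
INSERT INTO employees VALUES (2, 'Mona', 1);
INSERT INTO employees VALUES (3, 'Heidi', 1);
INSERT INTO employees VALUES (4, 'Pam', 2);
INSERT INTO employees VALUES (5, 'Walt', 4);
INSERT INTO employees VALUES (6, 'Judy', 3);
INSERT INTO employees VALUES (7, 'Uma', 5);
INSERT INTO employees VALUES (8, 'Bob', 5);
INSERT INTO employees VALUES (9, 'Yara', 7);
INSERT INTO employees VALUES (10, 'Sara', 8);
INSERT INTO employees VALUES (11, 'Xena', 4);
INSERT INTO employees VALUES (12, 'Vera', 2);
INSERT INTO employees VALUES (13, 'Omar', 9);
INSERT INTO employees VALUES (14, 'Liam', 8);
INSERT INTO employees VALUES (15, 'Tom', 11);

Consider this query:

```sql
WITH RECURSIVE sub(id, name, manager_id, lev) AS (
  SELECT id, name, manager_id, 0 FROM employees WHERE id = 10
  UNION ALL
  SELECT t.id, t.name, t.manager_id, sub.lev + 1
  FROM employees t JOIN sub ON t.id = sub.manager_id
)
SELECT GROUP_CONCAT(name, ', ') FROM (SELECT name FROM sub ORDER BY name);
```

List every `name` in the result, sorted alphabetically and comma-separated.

Base: id=10 (Sara), manager_id=8, lev 0.
Iteration 1: join on id=8 -> Bob (id 8, manager_id=5, lev 1).
Iteration 2: join on id=5 -> Walt (id 5, manager_id=4, lev 2).
Iteration 3: join on id=4 -> Pam (id 4, manager_id=2, lev 3).
Iteration 4: join on id=2 -> Mona (id 2, manager_id=1, lev 4).
Iteration 5: join on id=1 -> Nina (id 1, manager_id=NULL, lev 5).
Iteration 6: manager_id is NULL; no match; recursion stops.

Bob, Mona, Nina, Pam, Sara, Walt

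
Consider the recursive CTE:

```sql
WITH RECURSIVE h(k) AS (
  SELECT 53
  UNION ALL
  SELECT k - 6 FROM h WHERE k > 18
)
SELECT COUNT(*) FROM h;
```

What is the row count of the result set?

Base: k=53.
Iteration 1: 53 > 18 holds -> k = 53 - 6 = 47.
Iteration 2: 47 > 18 holds -> k = 47 - 6 = 41.
Iteration 3: 41 > 18 holds -> k = 41 - 6 = 35.
Iteration 4: 35 > 18 holds -> k = 35 - 6 = 29.
Iteration 5: 29 > 18 holds -> k = 29 - 6 = 23.
Iteration 6: 23 > 18 holds -> k = 23 - 6 = 17.
Iteration 7: 17 > 18 fails; recursion stops.
Total rows emitted: 7.

7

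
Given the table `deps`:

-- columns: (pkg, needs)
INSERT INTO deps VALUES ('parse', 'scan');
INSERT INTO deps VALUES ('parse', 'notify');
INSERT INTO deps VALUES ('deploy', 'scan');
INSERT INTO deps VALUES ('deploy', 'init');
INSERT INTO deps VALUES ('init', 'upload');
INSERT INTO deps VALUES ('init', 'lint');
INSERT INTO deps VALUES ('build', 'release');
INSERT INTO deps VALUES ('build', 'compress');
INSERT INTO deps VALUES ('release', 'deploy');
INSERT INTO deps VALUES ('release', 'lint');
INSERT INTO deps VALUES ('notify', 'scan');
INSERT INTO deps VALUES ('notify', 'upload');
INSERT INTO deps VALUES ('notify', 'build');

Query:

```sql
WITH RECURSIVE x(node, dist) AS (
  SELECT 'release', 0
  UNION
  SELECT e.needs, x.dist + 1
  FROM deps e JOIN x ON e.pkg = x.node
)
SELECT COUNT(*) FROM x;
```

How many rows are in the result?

Base: (release, dist=0).
Iteration 1: edges from {release} -> (deploy, dist=1), (lint, dist=1).
Iteration 2: edges from {deploy,lint} -> (init, dist=2), (scan, dist=2).
Iteration 3: edges from {init,scan} -> (lint, dist=3), (upload, dist=3).
Iteration 4: no outgoing edges from {lint,upload}; recursion stops.
Total rows emitted: 7.

7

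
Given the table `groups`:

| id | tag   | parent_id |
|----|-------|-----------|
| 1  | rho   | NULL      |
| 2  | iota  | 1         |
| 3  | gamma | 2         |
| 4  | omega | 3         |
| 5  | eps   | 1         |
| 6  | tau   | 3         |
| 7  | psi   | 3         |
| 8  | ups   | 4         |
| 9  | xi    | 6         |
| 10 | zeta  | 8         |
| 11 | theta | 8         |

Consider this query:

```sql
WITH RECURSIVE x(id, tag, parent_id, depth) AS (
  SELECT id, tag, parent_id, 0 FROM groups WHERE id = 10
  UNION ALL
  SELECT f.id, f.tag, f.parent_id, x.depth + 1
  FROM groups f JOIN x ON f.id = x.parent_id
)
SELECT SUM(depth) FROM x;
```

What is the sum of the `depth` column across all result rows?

Base: id=10 (zeta), parent_id=8, depth 0.
Iteration 1: join on id=8 -> ups (id 8, parent_id=4, depth 1).
Iteration 2: join on id=4 -> omega (id 4, parent_id=3, depth 2).
Iteration 3: join on id=3 -> gamma (id 3, parent_id=2, depth 3).
Iteration 4: join on id=2 -> iota (id 2, parent_id=1, depth 4).
Iteration 5: join on id=1 -> rho (id 1, parent_id=NULL, depth 5).
Iteration 6: parent_id is NULL; no match; recursion stops.
SUM(depth) = 0 + 1 + 2 + 3 + 4 + 5 = 15.

15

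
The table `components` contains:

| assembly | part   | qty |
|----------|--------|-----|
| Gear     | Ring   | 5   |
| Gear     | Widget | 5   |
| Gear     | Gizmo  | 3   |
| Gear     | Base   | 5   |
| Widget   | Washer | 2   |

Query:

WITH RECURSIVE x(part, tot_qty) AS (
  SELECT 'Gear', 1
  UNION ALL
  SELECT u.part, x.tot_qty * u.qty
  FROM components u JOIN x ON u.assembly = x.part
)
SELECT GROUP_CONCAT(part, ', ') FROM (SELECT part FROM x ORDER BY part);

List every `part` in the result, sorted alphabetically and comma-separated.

Base: (Gear, tot_qty=1).
Iteration 1: components of {Gear} -> Base = 1*5 = 5, Gizmo = 1*3 = 3, Ring = 1*5 = 5, Widget = 1*5 = 5.
Iteration 2: components of {Base,Gizmo,Ring,Widget} -> Washer = 5*2 = 10.
Iteration 3: no further components; recursion stops.

Base, Gear, Gizmo, Ring, Washer, Widget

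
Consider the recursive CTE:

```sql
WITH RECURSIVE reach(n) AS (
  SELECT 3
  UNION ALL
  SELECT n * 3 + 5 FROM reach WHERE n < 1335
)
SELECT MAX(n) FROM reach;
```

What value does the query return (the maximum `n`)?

Base: n=3.
Iteration 1: 3 < 1335 holds -> n = 3 * 3 + 5 = 14.
Iteration 2: 14 < 1335 holds -> n = 14 * 3 + 5 = 47.
Iteration 3: 47 < 1335 holds -> n = 47 * 3 + 5 = 146.
Iteration 4: 146 < 1335 holds -> n = 146 * 3 + 5 = 443.
Iteration 5: 443 < 1335 holds -> n = 443 * 3 + 5 = 1334.
Iteration 6: 1334 < 1335 holds -> n = 1334 * 3 + 5 = 4007.
Iteration 7: 4007 < 1335 fails; recursion stops.
n values: 3, 14, 47, 146, 443, 1334, 4007; the maximum is 4007.

4007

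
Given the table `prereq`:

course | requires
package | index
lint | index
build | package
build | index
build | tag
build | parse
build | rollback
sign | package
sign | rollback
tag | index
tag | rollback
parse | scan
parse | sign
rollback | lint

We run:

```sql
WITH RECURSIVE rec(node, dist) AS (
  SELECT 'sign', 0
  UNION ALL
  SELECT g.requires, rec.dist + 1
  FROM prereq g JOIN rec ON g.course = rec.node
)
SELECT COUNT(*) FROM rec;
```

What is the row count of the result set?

Base: (sign, dist=0).
Iteration 1: edges from {sign} -> (package, dist=1), (rollback, dist=1).
Iteration 2: edges from {package,rollback} -> (index, dist=2), (lint, dist=2).
Iteration 3: edges from {index,lint} -> (index, dist=3).
Iteration 4: no outgoing edges from {index}; recursion stops.
Total rows emitted: 6.

6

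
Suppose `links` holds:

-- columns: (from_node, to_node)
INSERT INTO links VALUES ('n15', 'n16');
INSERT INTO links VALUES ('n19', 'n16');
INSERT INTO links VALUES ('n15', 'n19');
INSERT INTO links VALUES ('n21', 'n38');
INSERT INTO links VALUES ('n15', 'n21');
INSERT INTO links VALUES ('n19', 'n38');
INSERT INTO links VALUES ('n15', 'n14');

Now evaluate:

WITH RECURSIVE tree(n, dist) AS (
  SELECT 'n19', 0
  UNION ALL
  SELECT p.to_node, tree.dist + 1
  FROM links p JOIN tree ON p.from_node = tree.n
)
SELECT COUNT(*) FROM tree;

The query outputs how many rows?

Base: (n19, dist=0).
Iteration 1: edges from {n19} -> (n16, dist=1), (n38, dist=1).
Iteration 2: no outgoing edges from {n16,n38}; recursion stops.
Total rows emitted: 3.

3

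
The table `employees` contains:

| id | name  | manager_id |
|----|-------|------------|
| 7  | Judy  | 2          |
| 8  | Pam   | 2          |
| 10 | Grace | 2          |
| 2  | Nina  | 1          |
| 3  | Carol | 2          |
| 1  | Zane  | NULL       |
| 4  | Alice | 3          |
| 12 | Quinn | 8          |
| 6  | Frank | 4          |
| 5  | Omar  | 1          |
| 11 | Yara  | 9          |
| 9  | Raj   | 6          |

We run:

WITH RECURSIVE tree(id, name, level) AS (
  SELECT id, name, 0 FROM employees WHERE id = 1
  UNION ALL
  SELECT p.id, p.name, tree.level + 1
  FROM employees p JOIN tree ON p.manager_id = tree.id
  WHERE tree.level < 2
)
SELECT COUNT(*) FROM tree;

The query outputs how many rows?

7

Base: id=1 (Zane) at level 0.
Iteration 1: rows with manager_id in {1} -> Nina (id 2, level 1), Omar (id 5, level 1).
Iteration 2: rows with manager_id in {2,5} -> Carol (id 3, level 2), Judy (id 7, level 2), Pam (id 8, level 2), Grace (id 10, level 2).
Iteration 3: level < 2 fails for all current rows; recursion stops.
Total rows emitted: 7.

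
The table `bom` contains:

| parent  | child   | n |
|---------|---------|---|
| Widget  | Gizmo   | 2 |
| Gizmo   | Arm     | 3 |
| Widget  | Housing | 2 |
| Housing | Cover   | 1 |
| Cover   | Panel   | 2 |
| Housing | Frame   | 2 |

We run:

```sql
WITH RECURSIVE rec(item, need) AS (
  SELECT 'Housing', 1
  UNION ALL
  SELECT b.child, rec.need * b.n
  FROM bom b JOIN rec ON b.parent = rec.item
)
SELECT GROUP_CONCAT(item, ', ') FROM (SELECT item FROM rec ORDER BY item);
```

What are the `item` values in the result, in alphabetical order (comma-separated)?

Cover, Frame, Housing, Panel

Base: (Housing, need=1).
Iteration 1: components of {Housing} -> Cover = 1*1 = 1, Frame = 1*2 = 2.
Iteration 2: components of {Cover,Frame} -> Panel = 1*2 = 2.
Iteration 3: no further components; recursion stops.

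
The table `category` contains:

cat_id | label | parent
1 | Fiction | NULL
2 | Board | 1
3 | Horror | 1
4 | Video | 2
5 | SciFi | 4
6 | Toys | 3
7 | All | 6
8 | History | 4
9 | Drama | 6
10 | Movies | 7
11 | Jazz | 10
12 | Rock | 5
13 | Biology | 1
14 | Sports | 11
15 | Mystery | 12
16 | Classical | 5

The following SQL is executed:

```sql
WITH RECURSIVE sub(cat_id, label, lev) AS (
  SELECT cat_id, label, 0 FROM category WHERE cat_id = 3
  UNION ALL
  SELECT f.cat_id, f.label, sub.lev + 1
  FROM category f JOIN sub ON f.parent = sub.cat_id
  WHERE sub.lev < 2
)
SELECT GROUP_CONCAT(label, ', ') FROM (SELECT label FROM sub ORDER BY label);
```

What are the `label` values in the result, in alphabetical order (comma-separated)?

Base: cat_id=3 (Horror) at lev 0.
Iteration 1: rows with parent in {3} -> Toys (id 6, lev 1).
Iteration 2: rows with parent in {6} -> All (id 7, lev 2), Drama (id 9, lev 2).
Iteration 3: lev < 2 fails for all current rows; recursion stops.

All, Drama, Horror, Toys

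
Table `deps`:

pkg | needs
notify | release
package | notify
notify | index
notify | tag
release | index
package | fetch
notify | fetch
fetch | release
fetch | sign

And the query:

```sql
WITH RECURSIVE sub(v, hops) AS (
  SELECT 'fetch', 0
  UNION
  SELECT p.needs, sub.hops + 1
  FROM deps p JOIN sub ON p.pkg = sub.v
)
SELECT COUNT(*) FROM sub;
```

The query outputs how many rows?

Base: (fetch, hops=0).
Iteration 1: edges from {fetch} -> (release, hops=1), (sign, hops=1).
Iteration 2: edges from {release,sign} -> (index, hops=2).
Iteration 3: no outgoing edges from {index}; recursion stops.
Total rows emitted: 4.

4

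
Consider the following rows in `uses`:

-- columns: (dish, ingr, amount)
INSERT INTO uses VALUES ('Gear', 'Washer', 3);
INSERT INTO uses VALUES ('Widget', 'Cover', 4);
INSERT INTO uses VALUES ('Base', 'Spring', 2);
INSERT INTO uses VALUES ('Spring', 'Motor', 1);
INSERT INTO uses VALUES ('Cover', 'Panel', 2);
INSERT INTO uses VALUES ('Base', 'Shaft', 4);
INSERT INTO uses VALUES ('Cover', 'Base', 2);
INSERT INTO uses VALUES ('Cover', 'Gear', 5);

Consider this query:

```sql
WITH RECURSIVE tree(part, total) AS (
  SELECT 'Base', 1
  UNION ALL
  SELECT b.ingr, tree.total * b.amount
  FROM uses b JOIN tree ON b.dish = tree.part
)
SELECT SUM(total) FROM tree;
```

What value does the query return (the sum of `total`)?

Base: (Base, total=1).
Iteration 1: components of {Base} -> Shaft = 1*4 = 4, Spring = 1*2 = 2.
Iteration 2: components of {Shaft,Spring} -> Motor = 2*1 = 2.
Iteration 3: no further components; recursion stops.
SUM(total) = 1 + 2 + 4 + 2 = 9.

9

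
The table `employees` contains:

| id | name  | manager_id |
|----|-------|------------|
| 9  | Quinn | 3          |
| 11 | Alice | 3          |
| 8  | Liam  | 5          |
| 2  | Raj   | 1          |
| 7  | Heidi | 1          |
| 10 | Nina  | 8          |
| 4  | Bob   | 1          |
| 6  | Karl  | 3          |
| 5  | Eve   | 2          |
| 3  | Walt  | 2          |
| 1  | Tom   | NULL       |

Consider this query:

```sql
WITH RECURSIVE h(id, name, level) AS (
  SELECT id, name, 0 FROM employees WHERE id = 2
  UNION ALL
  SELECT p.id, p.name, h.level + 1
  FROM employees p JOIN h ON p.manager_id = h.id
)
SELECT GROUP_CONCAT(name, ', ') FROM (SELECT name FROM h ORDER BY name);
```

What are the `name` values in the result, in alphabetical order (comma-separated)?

Alice, Eve, Karl, Liam, Nina, Quinn, Raj, Walt

Base: id=2 (Raj) at level 0.
Iteration 1: rows with manager_id in {2} -> Walt (id 3, level 1), Eve (id 5, level 1).
Iteration 2: rows with manager_id in {3,5} -> Karl (id 6, level 2), Liam (id 8, level 2), Quinn (id 9, level 2), Alice (id 11, level 2).
Iteration 3: rows with manager_id in {6,8,9,11} -> Nina (id 10, level 3).
Iteration 4: no rows with manager_id in {10}; recursion stops.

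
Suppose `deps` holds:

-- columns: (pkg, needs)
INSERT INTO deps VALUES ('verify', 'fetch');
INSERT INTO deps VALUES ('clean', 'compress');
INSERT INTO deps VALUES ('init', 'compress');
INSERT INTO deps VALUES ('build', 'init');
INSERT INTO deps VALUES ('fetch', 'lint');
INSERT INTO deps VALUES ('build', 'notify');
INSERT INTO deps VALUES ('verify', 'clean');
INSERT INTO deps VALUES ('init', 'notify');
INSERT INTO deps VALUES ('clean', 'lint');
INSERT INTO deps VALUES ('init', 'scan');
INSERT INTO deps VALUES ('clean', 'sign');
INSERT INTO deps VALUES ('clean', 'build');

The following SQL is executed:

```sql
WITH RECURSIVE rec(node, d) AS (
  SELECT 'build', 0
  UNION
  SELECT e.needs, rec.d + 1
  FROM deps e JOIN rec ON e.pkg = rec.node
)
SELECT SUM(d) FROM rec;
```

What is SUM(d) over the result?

8

Base: (build, d=0).
Iteration 1: edges from {build} -> (init, d=1), (notify, d=1).
Iteration 2: edges from {init,notify} -> (compress, d=2), (notify, d=2), (scan, d=2).
Iteration 3: no outgoing edges from {compress,notify,scan}; recursion stops.
SUM(d) = 0 + 1 + 1 + 2 + 2 + 2 = 8.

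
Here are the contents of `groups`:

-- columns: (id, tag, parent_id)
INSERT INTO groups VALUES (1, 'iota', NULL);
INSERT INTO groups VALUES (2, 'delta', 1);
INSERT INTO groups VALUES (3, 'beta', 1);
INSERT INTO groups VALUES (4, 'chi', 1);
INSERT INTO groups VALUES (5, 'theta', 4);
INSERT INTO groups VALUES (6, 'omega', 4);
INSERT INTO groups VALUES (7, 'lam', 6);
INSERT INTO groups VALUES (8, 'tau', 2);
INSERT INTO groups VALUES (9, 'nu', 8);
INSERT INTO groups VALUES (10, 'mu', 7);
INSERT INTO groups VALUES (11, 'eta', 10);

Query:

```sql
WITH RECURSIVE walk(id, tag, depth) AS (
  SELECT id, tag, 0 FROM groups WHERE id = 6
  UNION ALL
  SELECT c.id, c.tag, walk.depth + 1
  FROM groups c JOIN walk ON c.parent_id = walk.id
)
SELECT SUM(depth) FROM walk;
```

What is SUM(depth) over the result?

6

Base: id=6 (omega) at depth 0.
Iteration 1: rows with parent_id in {6} -> lam (id 7, depth 1).
Iteration 2: rows with parent_id in {7} -> mu (id 10, depth 2).
Iteration 3: rows with parent_id in {10} -> eta (id 11, depth 3).
Iteration 4: no rows with parent_id in {11}; recursion stops.
SUM(depth) = 0 + 1 + 2 + 3 = 6.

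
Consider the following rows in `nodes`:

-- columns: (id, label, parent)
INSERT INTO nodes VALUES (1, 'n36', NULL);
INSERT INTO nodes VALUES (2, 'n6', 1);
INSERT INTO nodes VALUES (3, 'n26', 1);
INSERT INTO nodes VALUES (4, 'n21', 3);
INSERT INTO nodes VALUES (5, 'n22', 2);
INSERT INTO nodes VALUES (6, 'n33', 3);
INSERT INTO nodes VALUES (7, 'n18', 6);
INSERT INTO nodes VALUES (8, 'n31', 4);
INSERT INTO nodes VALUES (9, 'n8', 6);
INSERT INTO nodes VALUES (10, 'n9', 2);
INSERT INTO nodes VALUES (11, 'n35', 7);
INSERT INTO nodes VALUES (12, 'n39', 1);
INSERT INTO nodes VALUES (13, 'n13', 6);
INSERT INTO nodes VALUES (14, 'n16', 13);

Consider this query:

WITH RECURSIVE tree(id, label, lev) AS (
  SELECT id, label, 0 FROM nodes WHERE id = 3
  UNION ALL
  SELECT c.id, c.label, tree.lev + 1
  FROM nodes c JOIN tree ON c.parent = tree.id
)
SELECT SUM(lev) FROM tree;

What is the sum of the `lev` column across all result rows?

Base: id=3 (n26) at lev 0.
Iteration 1: rows with parent in {3} -> n21 (id 4, lev 1), n33 (id 6, lev 1).
Iteration 2: rows with parent in {4,6} -> n18 (id 7, lev 2), n31 (id 8, lev 2), n8 (id 9, lev 2), n13 (id 13, lev 2).
Iteration 3: rows with parent in {7,8,9,13} -> n35 (id 11, lev 3), n16 (id 14, lev 3).
Iteration 4: no rows with parent in {11,14}; recursion stops.
SUM(lev) = 0 + 1 + 1 + 2 + 2 + 2 + 2 + 3 + 3 = 16.

16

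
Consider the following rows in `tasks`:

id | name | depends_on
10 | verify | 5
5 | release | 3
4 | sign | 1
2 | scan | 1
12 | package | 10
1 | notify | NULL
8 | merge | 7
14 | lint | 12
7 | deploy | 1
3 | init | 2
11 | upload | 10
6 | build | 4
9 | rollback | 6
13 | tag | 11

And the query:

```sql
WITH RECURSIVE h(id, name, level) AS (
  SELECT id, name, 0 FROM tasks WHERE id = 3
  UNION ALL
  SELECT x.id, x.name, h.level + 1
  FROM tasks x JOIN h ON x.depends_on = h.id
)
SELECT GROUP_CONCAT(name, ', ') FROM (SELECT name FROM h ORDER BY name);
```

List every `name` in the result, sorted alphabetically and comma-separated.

init, lint, package, release, tag, upload, verify

Base: id=3 (init) at level 0.
Iteration 1: rows with depends_on in {3} -> release (id 5, level 1).
Iteration 2: rows with depends_on in {5} -> verify (id 10, level 2).
Iteration 3: rows with depends_on in {10} -> upload (id 11, level 3), package (id 12, level 3).
Iteration 4: rows with depends_on in {11,12} -> tag (id 13, level 4), lint (id 14, level 4).
Iteration 5: no rows with depends_on in {13,14}; recursion stops.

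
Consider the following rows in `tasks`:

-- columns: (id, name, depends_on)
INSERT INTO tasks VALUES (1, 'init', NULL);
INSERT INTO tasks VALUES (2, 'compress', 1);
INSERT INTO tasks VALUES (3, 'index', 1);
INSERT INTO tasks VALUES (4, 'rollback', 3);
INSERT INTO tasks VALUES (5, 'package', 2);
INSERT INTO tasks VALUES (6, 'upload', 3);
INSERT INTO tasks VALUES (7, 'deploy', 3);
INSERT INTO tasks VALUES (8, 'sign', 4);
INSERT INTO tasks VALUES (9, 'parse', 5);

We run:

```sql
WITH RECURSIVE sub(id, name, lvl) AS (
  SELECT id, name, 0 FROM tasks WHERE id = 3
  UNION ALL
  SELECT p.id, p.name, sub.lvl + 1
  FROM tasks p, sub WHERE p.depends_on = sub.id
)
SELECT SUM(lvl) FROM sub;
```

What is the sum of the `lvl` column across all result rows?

5

Base: id=3 (index) at lvl 0.
Iteration 1: rows with depends_on in {3} -> rollback (id 4, lvl 1), upload (id 6, lvl 1), deploy (id 7, lvl 1).
Iteration 2: rows with depends_on in {4,6,7} -> sign (id 8, lvl 2).
Iteration 3: no rows with depends_on in {8}; recursion stops.
SUM(lvl) = 0 + 1 + 1 + 1 + 2 = 5.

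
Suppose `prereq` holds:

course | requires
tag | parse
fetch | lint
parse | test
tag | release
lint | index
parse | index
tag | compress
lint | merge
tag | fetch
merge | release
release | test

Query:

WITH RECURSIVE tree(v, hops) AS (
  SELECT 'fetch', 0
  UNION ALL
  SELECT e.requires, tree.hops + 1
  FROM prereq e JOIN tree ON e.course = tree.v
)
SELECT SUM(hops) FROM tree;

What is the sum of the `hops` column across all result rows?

Base: (fetch, hops=0).
Iteration 1: edges from {fetch} -> (lint, hops=1).
Iteration 2: edges from {lint} -> (index, hops=2), (merge, hops=2).
Iteration 3: edges from {index,merge} -> (release, hops=3).
Iteration 4: edges from {release} -> (test, hops=4).
Iteration 5: no outgoing edges from {test}; recursion stops.
SUM(hops) = 0 + 1 + 2 + 2 + 3 + 4 = 12.

12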